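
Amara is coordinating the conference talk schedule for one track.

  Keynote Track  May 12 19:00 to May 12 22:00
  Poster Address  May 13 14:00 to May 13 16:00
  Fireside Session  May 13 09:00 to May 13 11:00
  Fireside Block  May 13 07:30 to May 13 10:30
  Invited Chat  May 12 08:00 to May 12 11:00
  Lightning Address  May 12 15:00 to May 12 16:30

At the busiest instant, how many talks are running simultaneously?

Walk through starts and ends in time order (an end at T is processed before a start at T):
May 12 08:00 start Invited Chat → 1
May 12 11:00 end Invited Chat → 0
May 12 15:00 start Lightning Address → 1
May 12 16:30 end Lightning Address → 0
May 12 19:00 start Keynote Track → 1
May 12 22:00 end Keynote Track → 0
May 13 07:30 start Fireside Block → 1
May 13 09:00 start Fireside Session → 2
May 13 10:30 end Fireside Block → 1
May 13 11:00 end Fireside Session → 0
May 13 14:00 start Poster Address → 1
May 13 16:00 end Poster Address → 0
Peak is 2, at May 13 09:00 (Fireside Block, Fireside Session).

2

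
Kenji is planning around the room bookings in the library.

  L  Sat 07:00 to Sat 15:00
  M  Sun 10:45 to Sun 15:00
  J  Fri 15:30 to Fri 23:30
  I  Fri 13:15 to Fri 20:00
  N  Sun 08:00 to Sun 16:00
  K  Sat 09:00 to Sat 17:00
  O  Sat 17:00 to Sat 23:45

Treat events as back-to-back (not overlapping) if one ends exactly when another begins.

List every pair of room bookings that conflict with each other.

Two intervals overlap when each starts before the other ends.
Sorted by start: I, J, L, K, O, N, M.
J starts before I ends → I and J overlap.
L starts after I ends — done with I.
L starts after J ends — done with J.
K starts before L ends → L and K overlap.
O starts after L ends — done with L.
O starts exactly when K ends (back-to-back, no overlap) — done with K.
N starts after O ends — done with O.
M starts before N ends → N and M overlap.

I & J, K & L, M & N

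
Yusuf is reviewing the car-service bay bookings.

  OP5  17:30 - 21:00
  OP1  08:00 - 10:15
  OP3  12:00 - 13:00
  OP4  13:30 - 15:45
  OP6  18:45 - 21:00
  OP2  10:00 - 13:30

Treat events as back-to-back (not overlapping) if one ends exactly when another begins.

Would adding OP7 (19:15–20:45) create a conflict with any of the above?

OP1: ends 10:15 at or before OP7 starts 19:15 → clear.
OP2: ends 13:30 at or before OP7 starts 19:15 → clear.
OP3: ends 13:00 at or before OP7 starts 19:15 → clear.
OP4: ends 15:45 at or before OP7 starts 19:15 → clear.
OP5: starts 17:30 before OP7 ends 20:45, and ends 21:00 after OP7 starts 19:15 → overlap.
OP6: starts 18:45 before OP7 ends 20:45, and ends 21:00 after OP7 starts 19:15 → overlap.
OP7 overlaps OP5, OP6.

Yes — it overlaps OP5, OP6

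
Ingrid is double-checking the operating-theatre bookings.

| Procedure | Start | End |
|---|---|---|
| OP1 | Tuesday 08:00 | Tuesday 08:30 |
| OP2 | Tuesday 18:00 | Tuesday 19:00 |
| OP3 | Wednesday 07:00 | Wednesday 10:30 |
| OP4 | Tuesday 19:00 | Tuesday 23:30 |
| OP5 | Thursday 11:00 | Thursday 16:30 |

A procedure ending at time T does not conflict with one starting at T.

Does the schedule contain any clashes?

Sorted by start: OP1, OP2, OP4, OP3, OP5.
OP2 starts after OP1 ends, so OP1 has no further overlaps.
OP4 starts exactly when OP2 ends (back-to-back, no overlap), so OP2 has no further overlaps.
OP3 starts after OP4 ends, so OP4 has no further overlaps.
OP5 starts after OP3 ends.
Every pair is clear; the schedule has no overlaps.

No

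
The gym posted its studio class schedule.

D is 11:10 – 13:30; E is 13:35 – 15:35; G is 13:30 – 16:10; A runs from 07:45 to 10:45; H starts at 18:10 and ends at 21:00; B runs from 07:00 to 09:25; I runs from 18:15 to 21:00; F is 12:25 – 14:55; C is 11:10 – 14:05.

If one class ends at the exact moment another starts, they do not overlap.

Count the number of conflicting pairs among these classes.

10

Check each pair: they overlap iff neither finishes before the other starts.
Sorted by start: B, A, C, D, F, G, E, H, I.
A starts before B ends → B and A overlap.
C starts after B ends, so nothing later overlaps B either.
C starts after A ends, so nothing later overlaps A either.
D starts before C ends → C and D overlap.
F starts before C ends → C and F overlap.
G starts before C ends → C and G overlap.
E starts before C ends → C and E overlap.
H starts after C ends, so nothing later overlaps C either.
F starts before D ends → D and F overlap.
G starts exactly when D ends (back-to-back, no overlap), so nothing later overlaps D either.
G starts before F ends → F and G overlap.
E starts before F ends → F and E overlap.
H starts after F ends, so nothing later overlaps F either.
E starts before G ends → G and E overlap.
H starts after G ends, so nothing later overlaps G either.
H starts after E ends, so nothing later overlaps E either.
I starts before H ends → H and I overlap.
Overlapping pairs: A & B, C & D, C & E, C & F, C & G, D & F, E & F, E & G, F & G, H & I — 10 in total.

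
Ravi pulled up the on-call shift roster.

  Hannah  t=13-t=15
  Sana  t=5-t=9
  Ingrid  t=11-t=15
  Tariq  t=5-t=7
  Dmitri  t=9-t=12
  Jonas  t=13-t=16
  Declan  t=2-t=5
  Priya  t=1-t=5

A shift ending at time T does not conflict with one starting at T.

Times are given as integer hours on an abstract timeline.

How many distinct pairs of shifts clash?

6

Two intervals overlap when each starts before the other ends.
Sorted by start: Priya, Declan, Sana, Tariq, Dmitri, Ingrid, Hannah, Jonas.
Declan starts before Priya ends → Priya and Declan overlap.
Sana starts exactly when Priya ends (back-to-back, no overlap) — done with Priya.
Sana starts exactly when Declan ends (back-to-back, no overlap) — done with Declan.
Tariq starts before Sana ends → Sana and Tariq overlap.
Dmitri starts exactly when Sana ends (back-to-back, no overlap) — done with Sana.
Dmitri starts after Tariq ends — done with Tariq.
Ingrid starts before Dmitri ends → Dmitri and Ingrid overlap.
Hannah starts after Dmitri ends — done with Dmitri.
Hannah starts before Ingrid ends → Ingrid and Hannah overlap.
Jonas starts before Ingrid ends → Ingrid and Jonas overlap.
Jonas starts before Hannah ends → Hannah and Jonas overlap.
Overlapping pairs: Declan & Priya, Dmitri & Ingrid, Hannah & Ingrid, Hannah & Jonas, Ingrid & Jonas, Sana & Tariq — 6 in total.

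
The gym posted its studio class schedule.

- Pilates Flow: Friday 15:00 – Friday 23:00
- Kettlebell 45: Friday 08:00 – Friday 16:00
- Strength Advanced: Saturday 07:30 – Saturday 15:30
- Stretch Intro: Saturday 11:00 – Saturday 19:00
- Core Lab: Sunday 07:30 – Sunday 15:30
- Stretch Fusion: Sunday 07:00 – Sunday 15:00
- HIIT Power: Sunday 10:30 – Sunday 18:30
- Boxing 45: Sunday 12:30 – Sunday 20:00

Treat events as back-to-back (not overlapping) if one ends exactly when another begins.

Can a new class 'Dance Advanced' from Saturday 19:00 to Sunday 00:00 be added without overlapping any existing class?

Kettlebell 45: ends Friday 16:00 at or before Dance Advanced starts Saturday 19:00 → clear.
Pilates Flow: ends Friday 23:00 at or before Dance Advanced starts Saturday 19:00 → clear.
Strength Advanced: ends Saturday 15:30 at or before Dance Advanced starts Saturday 19:00 → clear.
Stretch Intro: ends Saturday 19:00 at or before Dance Advanced starts Saturday 19:00 → clear.
Stretch Fusion: starts Sunday 07:00 at or after Dance Advanced ends Sunday 00:00 → clear.
Core Lab: starts Sunday 07:30 at or after Dance Advanced ends Sunday 00:00 → clear.
HIIT Power: starts Sunday 10:30 at or after Dance Advanced ends Sunday 00:00 → clear.
Boxing 45: starts Sunday 12:30 at or after Dance Advanced ends Sunday 00:00 → clear.

Yes — the slot is free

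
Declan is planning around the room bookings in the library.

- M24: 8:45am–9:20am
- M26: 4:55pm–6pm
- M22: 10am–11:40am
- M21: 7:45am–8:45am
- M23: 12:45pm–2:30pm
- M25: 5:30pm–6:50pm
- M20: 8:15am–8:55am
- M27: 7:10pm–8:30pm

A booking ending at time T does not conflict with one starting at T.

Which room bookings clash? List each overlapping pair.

Sorted by start: M21, M20, M24, M22, M23, M26, M25, M27.
M20 starts before M21 ends → M21 and M20 overlap.
M24 starts exactly when M21 ends (back-to-back, no overlap), so nothing later overlaps M21 either.
M24 starts before M20 ends → M20 and M24 overlap.
M22 starts after M20 ends, so nothing later overlaps M20 either.
M22 starts after M24 ends, so nothing later overlaps M24 either.
M23 starts after M22 ends, so nothing later overlaps M22 either.
M26 starts after M23 ends, so nothing later overlaps M23 either.
M25 starts before M26 ends → M26 and M25 overlap.
M27 starts after M26 ends.
M27 starts after M25 ends.

M20 & M21, M20 & M24, M25 & M26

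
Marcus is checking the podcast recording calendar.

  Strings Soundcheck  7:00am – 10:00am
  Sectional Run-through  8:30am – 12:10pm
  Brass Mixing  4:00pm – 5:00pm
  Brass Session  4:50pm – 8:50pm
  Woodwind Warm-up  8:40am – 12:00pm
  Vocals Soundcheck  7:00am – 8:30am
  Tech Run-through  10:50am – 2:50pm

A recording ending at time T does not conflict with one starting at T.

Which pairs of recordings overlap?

Brass Mixing & Brass Session, Sectional Run-through & Strings Soundcheck, Sectional Run-through & Tech Run-through, Sectional Run-through & Woodwind Warm-up, Strings Soundcheck & Vocals Soundcheck, Strings Soundcheck & Woodwind Warm-up, Tech Run-through & Woodwind Warm-up

Check each pair: they overlap iff neither finishes before the other starts.
Sorted by start: Strings Soundcheck, Vocals Soundcheck, Sectional Run-through, Woodwind Warm-up, Tech Run-through, Brass Mixing, Brass Session.
Vocals Soundcheck starts before Strings Soundcheck ends → Strings Soundcheck and Vocals Soundcheck overlap.
Sectional Run-through starts before Strings Soundcheck ends → Strings Soundcheck and Sectional Run-through overlap.
Woodwind Warm-up starts before Strings Soundcheck ends → Strings Soundcheck and Woodwind Warm-up overlap.
Tech Run-through starts after Strings Soundcheck ends — done with Strings Soundcheck.
Sectional Run-through starts exactly when Vocals Soundcheck ends (back-to-back, no overlap) — done with Vocals Soundcheck.
Woodwind Warm-up starts before Sectional Run-through ends → Sectional Run-through and Woodwind Warm-up overlap.
Tech Run-through starts before Sectional Run-through ends → Sectional Run-through and Tech Run-through overlap.
Brass Mixing starts after Sectional Run-through ends — done with Sectional Run-through.
Tech Run-through starts before Woodwind Warm-up ends → Woodwind Warm-up and Tech Run-through overlap.
Brass Mixing starts after Woodwind Warm-up ends — done with Woodwind Warm-up.
Brass Mixing starts after Tech Run-through ends — done with Tech Run-through.
Brass Session starts before Brass Mixing ends → Brass Mixing and Brass Session overlap.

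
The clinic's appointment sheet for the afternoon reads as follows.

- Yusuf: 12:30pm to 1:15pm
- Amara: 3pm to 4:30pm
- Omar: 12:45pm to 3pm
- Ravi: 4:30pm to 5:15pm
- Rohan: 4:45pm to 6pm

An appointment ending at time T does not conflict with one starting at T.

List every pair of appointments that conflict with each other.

Sorted by start: Yusuf, Omar, Amara, Ravi, Rohan.
Omar starts before Yusuf ends → Yusuf and Omar overlap.
Amara starts after Yusuf ends; Yusuf is clear from here.
Amara starts exactly when Omar ends (back-to-back, no overlap); Omar is clear from here.
Ravi starts exactly when Amara ends (back-to-back, no overlap); Amara is clear from here.
Rohan starts before Ravi ends → Ravi and Rohan overlap.

Omar & Yusuf, Ravi & Rohan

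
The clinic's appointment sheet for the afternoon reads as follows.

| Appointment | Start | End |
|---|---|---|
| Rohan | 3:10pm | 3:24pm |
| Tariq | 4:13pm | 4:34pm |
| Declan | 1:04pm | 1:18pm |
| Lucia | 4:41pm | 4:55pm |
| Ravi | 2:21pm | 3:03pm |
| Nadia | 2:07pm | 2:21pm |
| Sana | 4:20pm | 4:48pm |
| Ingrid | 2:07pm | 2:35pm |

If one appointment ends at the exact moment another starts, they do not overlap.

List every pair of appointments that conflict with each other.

Sorted by start: Declan, Ingrid, Nadia, Ravi, Rohan, Tariq, Sana, Lucia.
Ingrid starts after Declan ends — done with Declan.
Nadia starts before Ingrid ends → Ingrid and Nadia overlap.
Ravi starts before Ingrid ends → Ingrid and Ravi overlap.
Rohan starts after Ingrid ends — done with Ingrid.
Ravi starts exactly when Nadia ends (back-to-back, no overlap) — done with Nadia.
Rohan starts after Ravi ends — done with Ravi.
Tariq starts after Rohan ends — done with Rohan.
Sana starts before Tariq ends → Tariq and Sana overlap.
Lucia starts after Tariq ends.
Lucia starts before Sana ends → Sana and Lucia overlap.

Ingrid & Nadia, Ingrid & Ravi, Lucia & Sana, Sana & Tariq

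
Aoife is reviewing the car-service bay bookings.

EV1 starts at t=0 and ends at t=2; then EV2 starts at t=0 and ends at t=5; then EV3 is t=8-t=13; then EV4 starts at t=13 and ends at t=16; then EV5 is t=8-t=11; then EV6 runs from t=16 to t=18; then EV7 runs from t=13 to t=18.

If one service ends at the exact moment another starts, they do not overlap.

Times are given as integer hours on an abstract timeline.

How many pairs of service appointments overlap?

Sorted by start: EV1, EV2, EV3, EV5, EV4, EV7, EV6.
EV2 starts before EV1 ends → EV1 and EV2 overlap.
EV3 starts after EV1 ends — done with EV1.
EV3 starts after EV2 ends — done with EV2.
EV5 starts before EV3 ends → EV3 and EV5 overlap.
EV4 starts exactly when EV3 ends (back-to-back, no overlap) — done with EV3.
EV4 starts after EV5 ends — done with EV5.
EV7 starts before EV4 ends → EV4 and EV7 overlap.
EV6 starts exactly when EV4 ends (back-to-back, no overlap).
EV6 starts before EV7 ends → EV7 and EV6 overlap.
Overlapping pairs: EV1 & EV2, EV3 & EV5, EV4 & EV7, EV6 & EV7 — 4 in total.

4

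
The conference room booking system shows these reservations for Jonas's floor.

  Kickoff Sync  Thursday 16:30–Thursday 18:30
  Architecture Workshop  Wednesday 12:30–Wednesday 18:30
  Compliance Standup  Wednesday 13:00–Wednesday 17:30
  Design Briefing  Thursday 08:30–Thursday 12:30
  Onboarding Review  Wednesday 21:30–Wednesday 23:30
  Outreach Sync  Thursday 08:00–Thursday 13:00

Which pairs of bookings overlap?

Architecture Workshop & Compliance Standup, Design Briefing & Outreach Sync

Sorted by start: Architecture Workshop, Compliance Standup, Onboarding Review, Outreach Sync, Design Briefing, Kickoff Sync.
Compliance Standup starts before Architecture Workshop ends → Architecture Workshop and Compliance Standup overlap.
Onboarding Review starts after Architecture Workshop ends; Architecture Workshop is clear from here.
Onboarding Review starts after Compliance Standup ends; Compliance Standup is clear from here.
Outreach Sync starts after Onboarding Review ends; Onboarding Review is clear from here.
Design Briefing starts before Outreach Sync ends → Outreach Sync and Design Briefing overlap.
Kickoff Sync starts after Outreach Sync ends.
Kickoff Sync starts after Design Briefing ends.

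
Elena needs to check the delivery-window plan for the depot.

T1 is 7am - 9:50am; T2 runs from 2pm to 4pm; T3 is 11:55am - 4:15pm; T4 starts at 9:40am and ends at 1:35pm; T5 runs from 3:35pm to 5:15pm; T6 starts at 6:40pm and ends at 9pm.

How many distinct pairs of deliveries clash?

Sorted by start: T1, T4, T3, T2, T5, T6.
T4 starts before T1 ends → T1 and T4 overlap.
T3 starts after T1 ends, so T1 has no further overlaps.
T3 starts before T4 ends → T4 and T3 overlap.
T2 starts after T4 ends, so T4 has no further overlaps.
T2 starts before T3 ends → T3 and T2 overlap.
T5 starts before T3 ends → T3 and T5 overlap.
T6 starts after T3 ends.
T5 starts before T2 ends → T2 and T5 overlap.
T6 starts after T2 ends.
T6 starts after T5 ends.
Overlapping pairs: T1 & T4, T2 & T3, T2 & T5, T3 & T4, T3 & T5 — 5 in total.

5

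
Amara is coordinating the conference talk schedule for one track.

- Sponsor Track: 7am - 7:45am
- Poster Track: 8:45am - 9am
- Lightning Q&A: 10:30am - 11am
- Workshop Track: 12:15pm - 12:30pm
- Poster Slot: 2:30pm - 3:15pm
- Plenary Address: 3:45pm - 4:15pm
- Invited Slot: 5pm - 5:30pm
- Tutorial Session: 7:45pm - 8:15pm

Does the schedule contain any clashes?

No

Sorted by start: Sponsor Track, Poster Track, Lightning Q&A, Workshop Track, Poster Slot, Plenary Address, Invited Slot, Tutorial Session.
Poster Track starts after Sponsor Track ends — done with Sponsor Track.
Lightning Q&A starts after Poster Track ends — done with Poster Track.
Workshop Track starts after Lightning Q&A ends — done with Lightning Q&A.
Poster Slot starts after Workshop Track ends — done with Workshop Track.
Plenary Address starts after Poster Slot ends — done with Poster Slot.
Invited Slot starts after Plenary Address ends — done with Plenary Address.
Tutorial Session starts after Invited Slot ends.
Every pair is clear; the schedule has no overlaps.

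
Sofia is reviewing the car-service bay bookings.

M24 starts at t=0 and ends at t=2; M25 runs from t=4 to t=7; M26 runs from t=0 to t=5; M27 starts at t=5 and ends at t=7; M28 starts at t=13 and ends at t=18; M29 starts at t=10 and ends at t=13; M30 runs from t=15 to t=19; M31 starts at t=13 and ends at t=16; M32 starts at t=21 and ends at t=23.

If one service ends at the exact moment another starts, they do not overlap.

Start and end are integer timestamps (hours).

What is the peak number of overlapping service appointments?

3

Sweep the timeline, counting +1 at each start and −1 at each end (ends before starts at a tie):
t=0 start M24 → 1
t=0 start M26 → 2
t=2 end M24 → 1
t=4 start M25 → 2
t=5 end M26 → 1
t=5 start M27 → 2
t=7 end M25 → 1
t=7 end M27 → 0
t=10 start M29 → 1
t=13 end M29 → 0
t=13 start M28 → 1
t=13 start M31 → 2
t=15 start M30 → 3
t=16 end M31 → 2
t=18 end M28 → 1
t=19 end M30 → 0
t=21 start M32 → 1
t=23 end M32 → 0
Peak is 3, at t=15 (M28, M30, M31).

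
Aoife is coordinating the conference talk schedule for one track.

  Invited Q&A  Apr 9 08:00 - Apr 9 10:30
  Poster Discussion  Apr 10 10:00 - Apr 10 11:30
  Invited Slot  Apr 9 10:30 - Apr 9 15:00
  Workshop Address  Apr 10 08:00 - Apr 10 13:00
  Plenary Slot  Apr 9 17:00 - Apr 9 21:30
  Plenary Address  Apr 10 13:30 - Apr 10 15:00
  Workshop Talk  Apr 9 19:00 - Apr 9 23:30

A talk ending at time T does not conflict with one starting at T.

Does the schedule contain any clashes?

Yes

Sorted by start: Invited Q&A, Invited Slot, Plenary Slot, Workshop Talk, Workshop Address, Poster Discussion, Plenary Address.
Invited Slot starts exactly when Invited Q&A ends (back-to-back, no overlap), so Invited Q&A has no further overlaps.
Plenary Slot starts after Invited Slot ends, so Invited Slot has no further overlaps.
Workshop Talk starts before Plenary Slot ends → Plenary Slot and Workshop Talk overlap.
That's a conflict, so the schedule is not conflict-free.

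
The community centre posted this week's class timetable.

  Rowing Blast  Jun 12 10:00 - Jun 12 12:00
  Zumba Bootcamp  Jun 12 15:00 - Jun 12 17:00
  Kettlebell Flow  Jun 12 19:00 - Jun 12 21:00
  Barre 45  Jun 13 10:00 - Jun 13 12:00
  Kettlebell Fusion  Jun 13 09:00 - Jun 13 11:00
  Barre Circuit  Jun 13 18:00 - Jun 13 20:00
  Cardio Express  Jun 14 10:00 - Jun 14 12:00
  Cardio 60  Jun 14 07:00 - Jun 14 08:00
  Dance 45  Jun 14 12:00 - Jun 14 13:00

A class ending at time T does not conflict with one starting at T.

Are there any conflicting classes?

Sorted by start: Rowing Blast, Zumba Bootcamp, Kettlebell Flow, Kettlebell Fusion, Barre 45, Barre Circuit, Cardio 60, Cardio Express, Dance 45.
Zumba Bootcamp starts after Rowing Blast ends, so Rowing Blast has no further overlaps.
Kettlebell Flow starts after Zumba Bootcamp ends, so Zumba Bootcamp has no further overlaps.
Kettlebell Fusion starts after Kettlebell Flow ends, so Kettlebell Flow has no further overlaps.
Barre 45 starts before Kettlebell Fusion ends → Kettlebell Fusion and Barre 45 overlap.
That's a conflict, so the schedule is not conflict-free.

Yes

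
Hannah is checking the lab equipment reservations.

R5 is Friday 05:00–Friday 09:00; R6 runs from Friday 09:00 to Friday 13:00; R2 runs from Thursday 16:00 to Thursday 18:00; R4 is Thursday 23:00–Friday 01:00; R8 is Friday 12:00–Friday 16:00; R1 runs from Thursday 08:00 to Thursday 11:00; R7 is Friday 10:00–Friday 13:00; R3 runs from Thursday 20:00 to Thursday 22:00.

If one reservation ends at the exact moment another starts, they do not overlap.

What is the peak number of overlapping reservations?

Sweep the timeline, counting +1 at each start and −1 at each end (ends before starts at a tie):
Thursday 08:00 start R1 → 1
Thursday 11:00 end R1 → 0
Thursday 16:00 start R2 → 1
Thursday 18:00 end R2 → 0
Thursday 20:00 start R3 → 1
Thursday 22:00 end R3 → 0
Thursday 23:00 start R4 → 1
Friday 01:00 end R4 → 0
Friday 05:00 start R5 → 1
Friday 09:00 end R5 → 0
Friday 09:00 start R6 → 1
Friday 10:00 start R7 → 2
Friday 12:00 start R8 → 3
Friday 13:00 end R6 → 2
Friday 13:00 end R7 → 1
Friday 16:00 end R8 → 0
Peak is 3, at Friday 12:00 (R6, R7, R8).

3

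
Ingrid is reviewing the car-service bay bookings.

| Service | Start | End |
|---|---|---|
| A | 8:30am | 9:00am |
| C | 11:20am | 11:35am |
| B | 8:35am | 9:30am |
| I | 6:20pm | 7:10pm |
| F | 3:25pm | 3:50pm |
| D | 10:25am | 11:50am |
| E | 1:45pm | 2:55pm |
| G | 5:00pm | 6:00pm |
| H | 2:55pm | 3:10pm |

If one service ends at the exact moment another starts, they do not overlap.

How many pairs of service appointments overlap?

Sorted by start: A, B, D, C, E, H, F, G, I.
B starts before A ends → A and B overlap.
D starts after A ends, so A has no further overlaps.
D starts after B ends, so B has no further overlaps.
C starts before D ends → D and C overlap.
E starts after D ends, so D has no further overlaps.
E starts after C ends, so C has no further overlaps.
H starts exactly when E ends (back-to-back, no overlap), so E has no further overlaps.
F starts after H ends, so H has no further overlaps.
G starts after F ends, so F has no further overlaps.
I starts after G ends.
Overlapping pairs: A & B, C & D — 2 in total.

2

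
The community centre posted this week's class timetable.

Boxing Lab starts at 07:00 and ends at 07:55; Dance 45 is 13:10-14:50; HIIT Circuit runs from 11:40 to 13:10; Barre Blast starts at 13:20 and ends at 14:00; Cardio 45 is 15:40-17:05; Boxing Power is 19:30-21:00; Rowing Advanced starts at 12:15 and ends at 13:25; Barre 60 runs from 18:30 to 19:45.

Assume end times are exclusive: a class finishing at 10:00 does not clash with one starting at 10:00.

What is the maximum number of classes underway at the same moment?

Sweep the timeline, counting +1 at each start and −1 at each end (ends before starts at a tie):
07:00 start Boxing Lab → 1
07:55 end Boxing Lab → 0
11:40 start HIIT Circuit → 1
12:15 start Rowing Advanced → 2
13:10 end HIIT Circuit → 1
13:10 start Dance 45 → 2
13:20 start Barre Blast → 3
13:25 end Rowing Advanced → 2
14:00 end Barre Blast → 1
14:50 end Dance 45 → 0
15:40 start Cardio 45 → 1
17:05 end Cardio 45 → 0
18:30 start Barre 60 → 1
19:30 start Boxing Power → 2
19:45 end Barre 60 → 1
21:00 end Boxing Power → 0
Peak is 3, at 13:20 (Barre Blast, Dance 45, Rowing Advanced).

3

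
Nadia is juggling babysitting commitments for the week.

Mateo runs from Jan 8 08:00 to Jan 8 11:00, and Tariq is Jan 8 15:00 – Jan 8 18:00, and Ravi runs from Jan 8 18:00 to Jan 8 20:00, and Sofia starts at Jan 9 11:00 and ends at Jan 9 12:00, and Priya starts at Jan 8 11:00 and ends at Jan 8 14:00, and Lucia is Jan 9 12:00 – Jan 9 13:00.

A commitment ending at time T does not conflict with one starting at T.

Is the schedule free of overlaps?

Yes

Sorted by start: Mateo, Priya, Tariq, Ravi, Sofia, Lucia.
Priya starts exactly when Mateo ends (back-to-back, no overlap), so nothing later overlaps Mateo either.
Tariq starts after Priya ends, so nothing later overlaps Priya either.
Ravi starts exactly when Tariq ends (back-to-back, no overlap), so nothing later overlaps Tariq either.
Sofia starts after Ravi ends, so nothing later overlaps Ravi either.
Lucia starts exactly when Sofia ends (back-to-back, no overlap).
Every pair is clear; the schedule has no overlaps.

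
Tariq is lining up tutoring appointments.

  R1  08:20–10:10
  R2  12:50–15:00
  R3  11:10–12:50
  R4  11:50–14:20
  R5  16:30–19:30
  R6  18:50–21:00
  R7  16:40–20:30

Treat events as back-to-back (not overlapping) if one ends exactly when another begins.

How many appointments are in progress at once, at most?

3

Walk through starts and ends in time order (an end at T is processed before a start at T):
08:20 start R1 → 1
10:10 end R1 → 0
11:10 start R3 → 1
11:50 start R4 → 2
12:50 end R3 → 1
12:50 start R2 → 2
14:20 end R4 → 1
15:00 end R2 → 0
16:30 start R5 → 1
16:40 start R7 → 2
18:50 start R6 → 3
19:30 end R5 → 2
20:30 end R7 → 1
21:00 end R6 → 0
Peak is 3, at 18:50 (R5, R6, R7).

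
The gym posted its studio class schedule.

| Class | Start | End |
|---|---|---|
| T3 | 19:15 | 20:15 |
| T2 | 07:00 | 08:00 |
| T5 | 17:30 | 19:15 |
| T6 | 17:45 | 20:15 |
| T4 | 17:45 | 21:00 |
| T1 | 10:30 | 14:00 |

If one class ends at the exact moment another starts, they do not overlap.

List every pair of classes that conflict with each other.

Two intervals overlap when each starts before the other ends.
Sorted by start: T2, T1, T5, T4, T6, T3.
T1 starts after T2 ends — done with T2.
T5 starts after T1 ends — done with T1.
T4 starts before T5 ends → T5 and T4 overlap.
T6 starts before T5 ends → T5 and T6 overlap.
T3 starts exactly when T5 ends (back-to-back, no overlap).
T6 starts before T4 ends → T4 and T6 overlap.
T3 starts before T4 ends → T4 and T3 overlap.
T3 starts before T6 ends → T6 and T3 overlap.

T3 & T4, T3 & T6, T4 & T5, T4 & T6, T5 & T6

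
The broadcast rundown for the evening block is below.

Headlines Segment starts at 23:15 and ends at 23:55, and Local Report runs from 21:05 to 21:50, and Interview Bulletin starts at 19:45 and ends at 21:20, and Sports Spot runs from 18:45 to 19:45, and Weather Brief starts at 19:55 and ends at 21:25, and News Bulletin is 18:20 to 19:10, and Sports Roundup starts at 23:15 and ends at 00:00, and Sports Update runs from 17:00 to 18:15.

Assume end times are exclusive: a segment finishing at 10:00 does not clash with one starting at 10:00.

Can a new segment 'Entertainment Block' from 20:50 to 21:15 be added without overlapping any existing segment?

No — it overlaps Interview Bulletin, Local Report, Weather Brief

Sports Update: ends 18:15 at or before Entertainment Block starts 20:50 → clear.
News Bulletin: ends 19:10 at or before Entertainment Block starts 20:50 → clear.
Sports Spot: ends 19:45 at or before Entertainment Block starts 20:50 → clear.
Interview Bulletin: starts 19:45 before Entertainment Block ends 21:15, and ends 21:20 after Entertainment Block starts 20:50 → overlap.
Weather Brief: starts 19:55 before Entertainment Block ends 21:15, and ends 21:25 after Entertainment Block starts 20:50 → overlap.
Local Report: starts 21:05 before Entertainment Block ends 21:15, and ends 21:50 after Entertainment Block starts 20:50 → overlap.
Headlines Segment: starts 23:15 at or after Entertainment Block ends 21:15 → clear.
Sports Roundup: starts 23:15 at or after Entertainment Block ends 21:15 → clear.
Entertainment Block overlaps Local Report, Weather Brief, Interview Bulletin.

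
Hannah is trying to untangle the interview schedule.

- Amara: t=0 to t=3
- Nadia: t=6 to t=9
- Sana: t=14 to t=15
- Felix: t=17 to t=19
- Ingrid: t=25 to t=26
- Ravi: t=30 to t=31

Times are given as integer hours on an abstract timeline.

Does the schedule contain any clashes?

Sorted by start: Amara, Nadia, Sana, Felix, Ingrid, Ravi.
Nadia starts after Amara ends, so nothing later overlaps Amara either.
Sana starts after Nadia ends, so nothing later overlaps Nadia either.
Felix starts after Sana ends, so nothing later overlaps Sana either.
Ingrid starts after Felix ends, so nothing later overlaps Felix either.
Ravi starts after Ingrid ends.
Every pair is clear; the schedule has no overlaps.

No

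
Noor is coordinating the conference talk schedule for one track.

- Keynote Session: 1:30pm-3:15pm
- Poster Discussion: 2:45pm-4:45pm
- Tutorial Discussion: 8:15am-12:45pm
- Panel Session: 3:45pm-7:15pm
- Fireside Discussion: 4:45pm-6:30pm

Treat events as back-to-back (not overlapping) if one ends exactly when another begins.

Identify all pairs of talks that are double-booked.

Sorted by start: Tutorial Discussion, Keynote Session, Poster Discussion, Panel Session, Fireside Discussion.
Keynote Session starts after Tutorial Discussion ends — done with Tutorial Discussion.
Poster Discussion starts before Keynote Session ends → Keynote Session and Poster Discussion overlap.
Panel Session starts after Keynote Session ends — done with Keynote Session.
Panel Session starts before Poster Discussion ends → Poster Discussion and Panel Session overlap.
Fireside Discussion starts exactly when Poster Discussion ends (back-to-back, no overlap).
Fireside Discussion starts before Panel Session ends → Panel Session and Fireside Discussion overlap.

Fireside Discussion & Panel Session, Keynote Session & Poster Discussion, Panel Session & Poster Discussion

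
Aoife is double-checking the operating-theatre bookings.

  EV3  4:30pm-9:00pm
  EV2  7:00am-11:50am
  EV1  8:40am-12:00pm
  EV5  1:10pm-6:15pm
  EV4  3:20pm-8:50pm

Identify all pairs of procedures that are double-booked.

Two intervals overlap when each starts before the other ends.
Sorted by start: EV2, EV1, EV5, EV4, EV3.
EV1 starts before EV2 ends → EV2 and EV1 overlap.
EV5 starts after EV2 ends; EV2 is clear from here.
EV5 starts after EV1 ends; EV1 is clear from here.
EV4 starts before EV5 ends → EV5 and EV4 overlap.
EV3 starts before EV5 ends → EV5 and EV3 overlap.
EV3 starts before EV4 ends → EV4 and EV3 overlap.

EV1 & EV2, EV3 & EV4, EV3 & EV5, EV4 & EV5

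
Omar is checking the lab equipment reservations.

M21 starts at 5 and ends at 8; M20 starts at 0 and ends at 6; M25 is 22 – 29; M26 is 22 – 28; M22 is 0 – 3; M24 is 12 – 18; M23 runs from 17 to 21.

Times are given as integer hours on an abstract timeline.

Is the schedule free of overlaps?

No

Check each pair: they overlap iff neither finishes before the other starts.
Sorted by start: M20, M22, M21, M24, M23, M25, M26.
M22 starts before M20 ends → M20 and M22 overlap.
That's a conflict, so the schedule is not conflict-free.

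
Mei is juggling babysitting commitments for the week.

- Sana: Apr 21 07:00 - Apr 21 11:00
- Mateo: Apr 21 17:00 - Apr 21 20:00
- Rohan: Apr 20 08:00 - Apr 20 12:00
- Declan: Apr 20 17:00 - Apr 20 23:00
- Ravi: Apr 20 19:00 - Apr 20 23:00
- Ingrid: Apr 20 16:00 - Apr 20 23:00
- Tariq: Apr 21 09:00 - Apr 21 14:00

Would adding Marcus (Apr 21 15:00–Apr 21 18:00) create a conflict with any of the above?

Yes — it overlaps Mateo

Rohan: ends Apr 20 12:00 at or before Marcus starts Apr 21 15:00 → clear.
Ingrid: ends Apr 20 23:00 at or before Marcus starts Apr 21 15:00 → clear.
Declan: ends Apr 20 23:00 at or before Marcus starts Apr 21 15:00 → clear.
Ravi: ends Apr 20 23:00 at or before Marcus starts Apr 21 15:00 → clear.
Sana: ends Apr 21 11:00 at or before Marcus starts Apr 21 15:00 → clear.
Tariq: ends Apr 21 14:00 at or before Marcus starts Apr 21 15:00 → clear.
Mateo: starts Apr 21 17:00 before Marcus ends Apr 21 18:00, and ends Apr 21 20:00 after Marcus starts Apr 21 15:00 → overlap.
Marcus overlaps Mateo.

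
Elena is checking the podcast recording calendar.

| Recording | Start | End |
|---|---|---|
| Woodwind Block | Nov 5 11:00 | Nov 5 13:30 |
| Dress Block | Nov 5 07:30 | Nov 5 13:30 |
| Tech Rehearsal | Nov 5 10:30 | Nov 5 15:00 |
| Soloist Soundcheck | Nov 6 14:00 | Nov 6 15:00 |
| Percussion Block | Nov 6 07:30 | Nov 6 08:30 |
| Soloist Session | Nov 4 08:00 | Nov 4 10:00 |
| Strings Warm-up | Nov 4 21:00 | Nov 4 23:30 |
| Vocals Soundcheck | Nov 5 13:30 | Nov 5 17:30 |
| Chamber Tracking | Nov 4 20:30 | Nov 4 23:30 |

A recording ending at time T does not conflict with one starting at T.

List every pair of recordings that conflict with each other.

Chamber Tracking & Strings Warm-up, Dress Block & Tech Rehearsal, Dress Block & Woodwind Block, Tech Rehearsal & Vocals Soundcheck, Tech Rehearsal & Woodwind Block

Sorted by start: Soloist Session, Chamber Tracking, Strings Warm-up, Dress Block, Tech Rehearsal, Woodwind Block, Vocals Soundcheck, Percussion Block, Soloist Soundcheck.
Chamber Tracking starts after Soloist Session ends, so nothing later overlaps Soloist Session either.
Strings Warm-up starts before Chamber Tracking ends → Chamber Tracking and Strings Warm-up overlap.
Dress Block starts after Chamber Tracking ends, so nothing later overlaps Chamber Tracking either.
Dress Block starts after Strings Warm-up ends, so nothing later overlaps Strings Warm-up either.
Tech Rehearsal starts before Dress Block ends → Dress Block and Tech Rehearsal overlap.
Woodwind Block starts before Dress Block ends → Dress Block and Woodwind Block overlap.
Vocals Soundcheck starts exactly when Dress Block ends (back-to-back, no overlap), so nothing later overlaps Dress Block either.
Woodwind Block starts before Tech Rehearsal ends → Tech Rehearsal and Woodwind Block overlap.
Vocals Soundcheck starts before Tech Rehearsal ends → Tech Rehearsal and Vocals Soundcheck overlap.
Percussion Block starts after Tech Rehearsal ends, so nothing later overlaps Tech Rehearsal either.
Vocals Soundcheck starts exactly when Woodwind Block ends (back-to-back, no overlap), so nothing later overlaps Woodwind Block either.
Percussion Block starts after Vocals Soundcheck ends, so nothing later overlaps Vocals Soundcheck either.
Soloist Soundcheck starts after Percussion Block ends.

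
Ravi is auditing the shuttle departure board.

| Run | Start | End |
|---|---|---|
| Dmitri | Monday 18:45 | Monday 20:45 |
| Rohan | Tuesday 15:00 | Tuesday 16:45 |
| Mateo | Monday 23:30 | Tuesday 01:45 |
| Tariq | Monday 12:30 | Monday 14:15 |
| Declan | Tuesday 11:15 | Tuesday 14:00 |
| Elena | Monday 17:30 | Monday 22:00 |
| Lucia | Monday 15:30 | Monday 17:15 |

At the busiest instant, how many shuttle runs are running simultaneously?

Sweep the timeline, counting +1 at each start and −1 at each end (ends before starts at a tie):
Monday 12:30 start Tariq → 1
Monday 14:15 end Tariq → 0
Monday 15:30 start Lucia → 1
Monday 17:15 end Lucia → 0
Monday 17:30 start Elena → 1
Monday 18:45 start Dmitri → 2
Monday 20:45 end Dmitri → 1
Monday 22:00 end Elena → 0
Monday 23:30 start Mateo → 1
Tuesday 01:45 end Mateo → 0
Tuesday 11:15 start Declan → 1
Tuesday 14:00 end Declan → 0
Tuesday 15:00 start Rohan → 1
Tuesday 16:45 end Rohan → 0
Peak is 2, at Monday 18:45 (Dmitri, Elena).

2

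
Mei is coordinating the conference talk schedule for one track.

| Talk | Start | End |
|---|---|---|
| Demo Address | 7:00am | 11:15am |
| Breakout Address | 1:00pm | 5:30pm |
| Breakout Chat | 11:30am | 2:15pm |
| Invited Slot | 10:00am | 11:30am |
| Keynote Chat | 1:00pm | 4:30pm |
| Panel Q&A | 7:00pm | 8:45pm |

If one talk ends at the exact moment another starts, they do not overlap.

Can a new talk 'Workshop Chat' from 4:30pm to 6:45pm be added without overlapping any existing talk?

Demo Address: ends 11:15am at or before Workshop Chat starts 4:30pm → clear.
Invited Slot: ends 11:30am at or before Workshop Chat starts 4:30pm → clear.
Breakout Chat: ends 2:15pm at or before Workshop Chat starts 4:30pm → clear.
Breakout Address: starts 1:00pm before Workshop Chat ends 6:45pm, and ends 5:30pm after Workshop Chat starts 4:30pm → overlap.
Keynote Chat: ends 4:30pm at or before Workshop Chat starts 4:30pm → clear.
Panel Q&A: starts 7:00pm at or after Workshop Chat ends 6:45pm → clear.
Workshop Chat overlaps Breakout Address.

No — it overlaps Breakout Address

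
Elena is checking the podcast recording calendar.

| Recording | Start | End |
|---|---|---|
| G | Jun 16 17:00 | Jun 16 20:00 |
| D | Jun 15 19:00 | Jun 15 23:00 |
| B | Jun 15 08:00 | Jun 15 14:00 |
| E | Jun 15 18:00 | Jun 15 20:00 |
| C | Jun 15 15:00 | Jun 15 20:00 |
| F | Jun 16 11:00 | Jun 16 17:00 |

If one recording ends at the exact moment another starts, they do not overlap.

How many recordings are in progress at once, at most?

Sort all start/end points and keep a running count:
Jun 15 08:00 start B → 1
Jun 15 14:00 end B → 0
Jun 15 15:00 start C → 1
Jun 15 18:00 start E → 2
Jun 15 19:00 start D → 3
Jun 15 20:00 end C → 2
Jun 15 20:00 end E → 1
Jun 15 23:00 end D → 0
Jun 16 11:00 start F → 1
Jun 16 17:00 end F → 0
Jun 16 17:00 start G → 1
Jun 16 20:00 end G → 0
Peak is 3, at Jun 15 19:00 (C, D, E).

3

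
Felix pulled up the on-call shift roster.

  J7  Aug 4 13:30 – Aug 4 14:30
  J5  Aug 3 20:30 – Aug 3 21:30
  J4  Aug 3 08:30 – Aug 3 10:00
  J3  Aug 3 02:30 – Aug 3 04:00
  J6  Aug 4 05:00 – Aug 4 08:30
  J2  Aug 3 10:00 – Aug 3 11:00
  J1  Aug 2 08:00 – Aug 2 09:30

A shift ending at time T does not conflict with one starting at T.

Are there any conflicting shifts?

No

Sorted by start: J1, J3, J4, J2, J5, J6, J7.
J3 starts after J1 ends, so nothing later overlaps J1 either.
J4 starts after J3 ends, so nothing later overlaps J3 either.
J2 starts exactly when J4 ends (back-to-back, no overlap), so nothing later overlaps J4 either.
J5 starts after J2 ends, so nothing later overlaps J2 either.
J6 starts after J5 ends, so nothing later overlaps J5 either.
J7 starts after J6 ends.
Every pair is clear; the schedule has no overlaps.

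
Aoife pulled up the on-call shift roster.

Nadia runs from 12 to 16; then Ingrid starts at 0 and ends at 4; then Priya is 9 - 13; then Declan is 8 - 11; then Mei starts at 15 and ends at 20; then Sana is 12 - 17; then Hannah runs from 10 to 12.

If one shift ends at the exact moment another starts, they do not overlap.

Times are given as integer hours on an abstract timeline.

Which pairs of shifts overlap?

Declan & Hannah, Declan & Priya, Hannah & Priya, Mei & Nadia, Mei & Sana, Nadia & Priya, Nadia & Sana, Priya & Sana

Sorted by start: Ingrid, Declan, Priya, Hannah, Nadia, Sana, Mei.
Declan starts after Ingrid ends, so nothing later overlaps Ingrid either.
Priya starts before Declan ends → Declan and Priya overlap.
Hannah starts before Declan ends → Declan and Hannah overlap.
Nadia starts after Declan ends, so nothing later overlaps Declan either.
Hannah starts before Priya ends → Priya and Hannah overlap.
Nadia starts before Priya ends → Priya and Nadia overlap.
Sana starts before Priya ends → Priya and Sana overlap.
Mei starts after Priya ends.
Nadia starts exactly when Hannah ends (back-to-back, no overlap), so nothing later overlaps Hannah either.
Sana starts before Nadia ends → Nadia and Sana overlap.
Mei starts before Nadia ends → Nadia and Mei overlap.
Mei starts before Sana ends → Sana and Mei overlap.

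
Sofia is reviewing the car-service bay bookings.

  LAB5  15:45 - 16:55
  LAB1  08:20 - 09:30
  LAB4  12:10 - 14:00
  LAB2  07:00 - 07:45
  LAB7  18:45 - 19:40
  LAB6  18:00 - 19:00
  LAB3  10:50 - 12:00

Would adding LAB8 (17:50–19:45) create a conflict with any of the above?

Yes — it overlaps LAB6, LAB7

LAB2: ends 07:45 at or before LAB8 starts 17:50 → clear.
LAB1: ends 09:30 at or before LAB8 starts 17:50 → clear.
LAB3: ends 12:00 at or before LAB8 starts 17:50 → clear.
LAB4: ends 14:00 at or before LAB8 starts 17:50 → clear.
LAB5: ends 16:55 at or before LAB8 starts 17:50 → clear.
LAB6: starts 18:00 before LAB8 ends 19:45, and ends 19:00 after LAB8 starts 17:50 → overlap.
LAB7: starts 18:45 before LAB8 ends 19:45, and ends 19:40 after LAB8 starts 17:50 → overlap.
LAB8 overlaps LAB6, LAB7.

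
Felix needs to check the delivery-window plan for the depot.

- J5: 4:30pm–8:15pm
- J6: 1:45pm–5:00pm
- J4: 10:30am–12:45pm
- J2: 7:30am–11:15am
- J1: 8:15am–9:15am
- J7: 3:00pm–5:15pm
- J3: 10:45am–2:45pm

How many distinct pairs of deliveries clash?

Sorted by start: J2, J1, J4, J3, J6, J7, J5.
J1 starts before J2 ends → J2 and J1 overlap.
J4 starts before J2 ends → J2 and J4 overlap.
J3 starts before J2 ends → J2 and J3 overlap.
J6 starts after J2 ends, so nothing later overlaps J2 either.
J4 starts after J1 ends, so nothing later overlaps J1 either.
J3 starts before J4 ends → J4 and J3 overlap.
J6 starts after J4 ends, so nothing later overlaps J4 either.
J6 starts before J3 ends → J3 and J6 overlap.
J7 starts after J3 ends, so nothing later overlaps J3 either.
J7 starts before J6 ends → J6 and J7 overlap.
J5 starts before J6 ends → J6 and J5 overlap.
J5 starts before J7 ends → J7 and J5 overlap.
Overlapping pairs: J1 & J2, J2 & J3, J2 & J4, J3 & J4, J3 & J6, J5 & J6, J5 & J7, J6 & J7 — 8 in total.

8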